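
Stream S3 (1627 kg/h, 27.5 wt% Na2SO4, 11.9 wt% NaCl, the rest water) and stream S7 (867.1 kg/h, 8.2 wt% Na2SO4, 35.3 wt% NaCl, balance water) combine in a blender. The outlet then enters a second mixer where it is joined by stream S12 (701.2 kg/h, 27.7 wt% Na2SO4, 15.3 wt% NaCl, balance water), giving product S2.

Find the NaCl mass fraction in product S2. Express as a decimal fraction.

Overall, product flow = 3195.3 kg/h.
NaCl in = 1627×0.119 + 867.1×0.353 + 701.2×0.153 = 606.98 kg/h.
NaCl fraction in S2 = 0.190.

0.190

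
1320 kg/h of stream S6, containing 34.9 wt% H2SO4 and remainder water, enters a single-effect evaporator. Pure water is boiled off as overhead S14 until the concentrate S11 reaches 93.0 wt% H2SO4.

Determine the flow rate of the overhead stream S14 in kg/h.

H2SO4 is conserved: 1320×0.349 = 460.68 kg/h all reports to the concentrate.
Concentrate = 460.68/(target fraction) = 495.35 kg/h.
Overhead = 1320 − 495.35 = 824.65 kg/h.

824.6 kg/h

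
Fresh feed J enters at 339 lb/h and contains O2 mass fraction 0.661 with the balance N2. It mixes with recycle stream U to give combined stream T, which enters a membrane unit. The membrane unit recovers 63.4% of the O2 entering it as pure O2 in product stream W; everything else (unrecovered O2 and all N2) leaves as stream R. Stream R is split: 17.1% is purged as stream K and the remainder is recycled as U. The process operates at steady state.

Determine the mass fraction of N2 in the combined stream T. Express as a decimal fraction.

0.676

N2 enters only via J and leaves only via the purge: 339×0.339 = 0.171×(N2 in R), and the membrane unit passes all N2, so N2 in T = N2 in R = 672.05 lb/h.
O2 in T: m_A = 339×0.661 + (1−0.171)·(1−0.634)·m_A, so m_A = 224.08/0.6966 = 321.68 lb/h.
T = 321.68 + 672.05 = 993.73 lb/h.
N2 fraction in T = 672.05/993.73 = 0.676.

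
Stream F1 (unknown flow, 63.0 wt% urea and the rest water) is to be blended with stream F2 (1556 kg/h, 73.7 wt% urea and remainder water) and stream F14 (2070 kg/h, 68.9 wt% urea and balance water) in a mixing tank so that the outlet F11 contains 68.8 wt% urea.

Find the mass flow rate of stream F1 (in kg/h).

Let F1 be the unknown flow. Total out = 3626 + F1.
urea balance: 2573 + 0.630·F1 = 0.688·(3626 + F1)
(0.630 − 0.688)·F1 = 0.688×3626 − 2573 = -78.314
F1 = -78.314 / -0.058 = 1350.2 kg/h

1350 kg/h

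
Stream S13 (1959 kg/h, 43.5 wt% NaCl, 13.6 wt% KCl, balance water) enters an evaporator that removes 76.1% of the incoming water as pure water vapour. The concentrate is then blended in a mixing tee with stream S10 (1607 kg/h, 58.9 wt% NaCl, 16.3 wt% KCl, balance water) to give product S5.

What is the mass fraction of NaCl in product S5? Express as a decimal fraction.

0.6146

Vapour removed = 0.761×0.429×1959 = 639.55 kg/h; concentrate = 1319.4 kg/h.
NaCl reaching the mixer = 852.16 (from concentrate) + 1607×0.589 = 1798.7 kg/h.
Product flow = 1319.4 + 1607 = 2926.4 kg/h; NaCl fraction = 0.6146.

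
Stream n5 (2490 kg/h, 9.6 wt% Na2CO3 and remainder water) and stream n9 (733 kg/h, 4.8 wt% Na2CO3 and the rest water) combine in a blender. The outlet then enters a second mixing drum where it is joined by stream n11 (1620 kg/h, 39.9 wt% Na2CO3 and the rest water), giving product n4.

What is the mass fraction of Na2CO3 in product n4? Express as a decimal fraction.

0.1901

Overall, product flow = 4843 kg/h.
Na2CO3 in = 2490×0.096 + 733×0.048 + 1620×0.399 = 920.6 kg/h.
Na2CO3 fraction in n4 = 0.1901.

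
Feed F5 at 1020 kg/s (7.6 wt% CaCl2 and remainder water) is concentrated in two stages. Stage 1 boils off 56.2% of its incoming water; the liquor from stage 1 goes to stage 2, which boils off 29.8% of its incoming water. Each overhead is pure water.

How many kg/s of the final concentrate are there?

367.3 kg/s

water in feed = 1020×0.924 = 942.48 kg/s.
After stage 1: water left = (1−0.562)×942.48 = 412.81; stream total = 490.33 kg/s.
After stage 2: water left = (1−0.298)×412.81 = 289.79; final concentrate = 367.31 kg/s.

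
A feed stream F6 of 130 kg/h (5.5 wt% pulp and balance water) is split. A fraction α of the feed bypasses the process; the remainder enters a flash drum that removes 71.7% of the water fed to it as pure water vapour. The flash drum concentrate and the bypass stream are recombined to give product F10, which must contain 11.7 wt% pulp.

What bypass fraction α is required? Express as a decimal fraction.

All 130×0.055 = 7.15 kg/h of pulp reaches F10, so F10 = 7.15/0.117 = 61.111 kg/h and vapour = 68.889 kg/h.
The evaporator receives (1−α)·130 of feed at 0.945 water and removes 0.717 of that water:
0.717×0.945×(1−α)×130 = 68.889
(1−α) = 68.889/88.083 = 0.7821;  α = 0.2179.

0.218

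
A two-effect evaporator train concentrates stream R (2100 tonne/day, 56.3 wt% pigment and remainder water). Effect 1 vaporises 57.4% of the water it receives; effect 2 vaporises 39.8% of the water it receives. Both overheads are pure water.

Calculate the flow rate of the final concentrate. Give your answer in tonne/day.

1418 tonne/day

water in feed = 2100×0.437 = 917.7 tonne/day.
After stage 1: water left = (1−0.574)×917.7 = 390.94; stream total = 1573.2 tonne/day.
After stage 2: water left = (1−0.398)×390.94 = 235.35; final concentrate = 1417.6 tonne/day.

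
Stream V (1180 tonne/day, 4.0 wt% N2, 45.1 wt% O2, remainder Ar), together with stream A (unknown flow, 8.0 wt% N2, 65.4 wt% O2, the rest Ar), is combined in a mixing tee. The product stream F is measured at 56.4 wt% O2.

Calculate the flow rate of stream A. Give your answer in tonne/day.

Let A be the unknown flow. Total out = 1180 + A.
O2 balance: 532.18 + 0.654·A = 0.564·(1180 + A)
(0.654 − 0.564)·A = 0.564×1180 − 532.18 = 133.34
A = 133.34 / 0.090 = 1481.6 tonne/day

1482 tonne/day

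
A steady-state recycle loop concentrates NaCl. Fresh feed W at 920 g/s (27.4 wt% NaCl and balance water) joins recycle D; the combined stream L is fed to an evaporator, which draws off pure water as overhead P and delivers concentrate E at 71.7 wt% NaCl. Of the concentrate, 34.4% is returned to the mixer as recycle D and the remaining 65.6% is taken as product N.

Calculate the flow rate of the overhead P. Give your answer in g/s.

Overall NaCl balance (none leaves overhead): NaCl in fresh feed = NaCl in product, i.e. 920×0.274 = (1−0.344)·E·0.717.
E = 252.08/(0.717×0.656) = 535.94 g/s.
Recycle D = 0.344×535.94 = 184.36 g/s.
Combined feed L = 920 + 184.36 = 1104.4 g/s.
Overhead P = L − E = 1104.4 − 535.94 = 568.42 g/s.

568.4 g/s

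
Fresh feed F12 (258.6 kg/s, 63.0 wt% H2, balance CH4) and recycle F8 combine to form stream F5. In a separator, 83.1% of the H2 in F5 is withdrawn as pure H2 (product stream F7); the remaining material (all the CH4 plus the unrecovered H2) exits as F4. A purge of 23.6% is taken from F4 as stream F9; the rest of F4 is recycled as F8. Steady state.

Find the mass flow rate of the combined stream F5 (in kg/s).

592.5 kg/s

CH4 enters only via F12 and leaves only via the purge: 258.6×0.370 = 0.236×(CH4 in F4), and the separator passes all CH4, so CH4 in F5 = CH4 in F4 = 405.43 kg/s.
H2 in F5: m_A = 258.6×0.630 + (1−0.236)·(1−0.831)·m_A, so m_A = 162.92/0.8709 = 187.07 kg/s.
F5 = 187.07 + 405.43 = 592.5 kg/s.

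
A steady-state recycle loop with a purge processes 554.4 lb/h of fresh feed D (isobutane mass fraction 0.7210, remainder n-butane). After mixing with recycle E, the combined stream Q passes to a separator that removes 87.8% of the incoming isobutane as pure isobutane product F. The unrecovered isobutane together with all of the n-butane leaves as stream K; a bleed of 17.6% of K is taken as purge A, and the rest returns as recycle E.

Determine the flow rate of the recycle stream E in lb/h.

768.8 lb/h

n-butane enters only via D and leaves only via the purge: 554.4×0.279 = 0.176×(n-butane in K), and the separator passes all n-butane, so n-butane in Q = n-butane in K = 878.85 lb/h.
isobutane in Q: m_A = 554.4×0.721 + (1−0.176)·(1−0.878)·m_A, so m_A = 399.72/0.8995 = 444.4 lb/h.
K = (1−0.878)×444.4 + 878.85 = 933.07 lb/h.
Recycle E = (1−0.176)×933.07 = 768.85 lb/h.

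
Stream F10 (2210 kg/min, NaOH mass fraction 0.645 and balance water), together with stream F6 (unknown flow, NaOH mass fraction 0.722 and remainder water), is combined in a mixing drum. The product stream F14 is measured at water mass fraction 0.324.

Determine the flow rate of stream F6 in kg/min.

Let F6 be the unknown flow. Total out = 2210 + F6.
water balance: 784.55 + 0.278·F6 = 0.324·(2210 + F6)
(0.278 − 0.324)·F6 = 0.324×2210 − 784.55 = -68.51
F6 = -68.51 / -0.046 = 1489.3 kg/min

1489 kg/min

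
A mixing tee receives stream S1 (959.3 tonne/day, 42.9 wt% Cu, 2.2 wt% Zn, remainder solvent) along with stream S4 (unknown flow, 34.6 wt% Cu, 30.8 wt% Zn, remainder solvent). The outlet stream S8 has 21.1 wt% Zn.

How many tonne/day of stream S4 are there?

1869 tonne/day

Let S4 be the unknown flow. Total out = 959.3 + S4.
Zn balance: 21.105 + 0.308·S4 = 0.211·(959.3 + S4)
(0.308 − 0.211)·S4 = 0.211×959.3 − 21.105 = 181.31
S4 = 181.31 / 0.097 = 1869.2 tonne/day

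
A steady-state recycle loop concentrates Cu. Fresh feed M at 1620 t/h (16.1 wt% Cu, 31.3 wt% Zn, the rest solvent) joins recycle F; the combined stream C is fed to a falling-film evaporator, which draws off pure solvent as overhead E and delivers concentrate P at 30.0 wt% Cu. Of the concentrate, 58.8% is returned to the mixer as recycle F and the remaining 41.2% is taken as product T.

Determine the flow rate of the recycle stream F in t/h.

Overall Cu balance (none leaves overhead): Cu in fresh feed = Cu in product, i.e. 1620×0.161 = (1−0.588)·P·0.300.
P = 260.82/(0.300×0.412) = 2110.2 t/h.
Recycle F = 0.588×2110.2 = 1240.8 t/h.

1241 t/h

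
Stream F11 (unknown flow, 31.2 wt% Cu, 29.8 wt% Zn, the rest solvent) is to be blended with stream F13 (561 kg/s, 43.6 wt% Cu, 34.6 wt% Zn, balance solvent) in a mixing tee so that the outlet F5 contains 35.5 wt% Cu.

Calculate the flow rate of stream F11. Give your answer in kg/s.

Let F11 be the unknown flow. Total out = 561 + F11.
Cu balance: 244.6 + 0.312·F11 = 0.355·(561 + F11)
(0.312 − 0.355)·F11 = 0.355×561 − 244.6 = -45.441
F11 = -45.441 / -0.043 = 1056.8 kg/s

1057 kg/s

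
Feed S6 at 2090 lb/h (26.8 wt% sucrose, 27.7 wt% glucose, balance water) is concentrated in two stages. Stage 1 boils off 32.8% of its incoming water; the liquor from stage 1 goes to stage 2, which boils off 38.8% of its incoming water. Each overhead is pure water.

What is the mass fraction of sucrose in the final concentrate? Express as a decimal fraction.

water in feed = 2090×0.455 = 950.95 lb/h.
After stage 1: water left = (1−0.328)×950.95 = 639.04; stream total = 1778.1 lb/h.
After stage 2: water left = (1−0.388)×639.04 = 391.09; final concentrate = 1530.1 lb/h.
sucrose fraction = 560.12/1530.1 = 0.366.

0.366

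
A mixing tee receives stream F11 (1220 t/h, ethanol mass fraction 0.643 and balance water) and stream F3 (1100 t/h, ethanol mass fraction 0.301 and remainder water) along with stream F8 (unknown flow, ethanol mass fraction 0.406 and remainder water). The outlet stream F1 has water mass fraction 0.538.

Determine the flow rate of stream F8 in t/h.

Let F8 be the unknown flow. Total out = 2320 + F8.
water balance: 1204.4 + 0.594·F8 = 0.538·(2320 + F8)
(0.594 − 0.538)·F8 = 0.538×2320 − 1204.4 = 43.72
F8 = 43.72 / 0.056 = 780.71 t/h

780.7 t/h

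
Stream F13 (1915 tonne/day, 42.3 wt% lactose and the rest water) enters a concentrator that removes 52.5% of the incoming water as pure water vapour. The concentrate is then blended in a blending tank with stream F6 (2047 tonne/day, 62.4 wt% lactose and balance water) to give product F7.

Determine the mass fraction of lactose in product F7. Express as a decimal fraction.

Vapour removed = 0.525×0.577×1915 = 580.1 tonne/day; concentrate = 1334.9 tonne/day.
lactose reaching the mixer = 810.04 (from concentrate) + 2047×0.624 = 2087.4 tonne/day.
Product flow = 1334.9 + 2047 = 3381.9 tonne/day; lactose fraction = 0.6172.

0.6172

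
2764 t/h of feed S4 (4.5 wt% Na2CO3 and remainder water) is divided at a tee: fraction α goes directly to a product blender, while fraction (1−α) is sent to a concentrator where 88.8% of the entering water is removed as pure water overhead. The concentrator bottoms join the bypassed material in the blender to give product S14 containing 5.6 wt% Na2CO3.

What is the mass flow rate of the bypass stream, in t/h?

2124 t/h

All 2764×0.045 = 124.38 t/h of Na2CO3 reaches S14, so S14 = 124.38/0.056 = 2221.1 t/h and vapour = 542.93 t/h.
The evaporator receives (1−α)·2764 of feed at 0.955 water and removes 0.888 of that water:
0.888×0.955×(1−α)×2764 = 542.93
(1−α) = 542.93/2344 = 0.2316;  α = 0.7684.
Bypass flow = 0.7684×2764 = 2123.8 t/h.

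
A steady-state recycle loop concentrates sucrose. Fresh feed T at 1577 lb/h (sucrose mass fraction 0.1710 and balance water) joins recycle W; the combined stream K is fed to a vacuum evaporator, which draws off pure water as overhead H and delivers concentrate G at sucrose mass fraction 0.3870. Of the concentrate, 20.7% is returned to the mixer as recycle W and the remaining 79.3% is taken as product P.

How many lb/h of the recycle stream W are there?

181.9 lb/h

Overall sucrose balance (none leaves overhead): sucrose in fresh feed = sucrose in product, i.e. 1577×0.171 = (1−0.207)·G·0.387.
G = 269.67/(0.387×0.793) = 878.71 lb/h.
Recycle W = 0.207×878.71 = 181.89 lb/h.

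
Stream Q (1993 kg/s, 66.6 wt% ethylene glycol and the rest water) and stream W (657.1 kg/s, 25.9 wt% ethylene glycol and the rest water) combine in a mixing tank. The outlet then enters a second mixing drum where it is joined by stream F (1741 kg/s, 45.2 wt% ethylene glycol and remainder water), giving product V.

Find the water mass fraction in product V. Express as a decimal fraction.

0.480

Overall, product flow = 4391.1 kg/s.
water in = 1993×0.334 + 657.1×0.741 + 1741×0.548 = 2106.6 kg/s.
water fraction in V = 0.480.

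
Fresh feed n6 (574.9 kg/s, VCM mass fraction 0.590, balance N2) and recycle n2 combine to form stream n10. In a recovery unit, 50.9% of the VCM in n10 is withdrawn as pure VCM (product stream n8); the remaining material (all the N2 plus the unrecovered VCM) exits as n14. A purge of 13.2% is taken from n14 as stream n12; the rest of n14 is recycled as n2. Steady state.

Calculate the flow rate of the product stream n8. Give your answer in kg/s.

VCM in n10: m_A = 574.9×0.590 + (1−0.132)·(1−0.509)·m_A, so m_A = 339.19/0.5738 = 591.12 kg/s.
Product n8 = 0.509×591.12 = 300.88 kg/s.

300.9 kg/s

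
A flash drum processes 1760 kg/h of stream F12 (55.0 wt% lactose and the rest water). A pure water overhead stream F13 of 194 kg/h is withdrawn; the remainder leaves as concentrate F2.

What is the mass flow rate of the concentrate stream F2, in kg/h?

1566 kg/h

Concentrate = 1760 − 194 = 1566 kg/h.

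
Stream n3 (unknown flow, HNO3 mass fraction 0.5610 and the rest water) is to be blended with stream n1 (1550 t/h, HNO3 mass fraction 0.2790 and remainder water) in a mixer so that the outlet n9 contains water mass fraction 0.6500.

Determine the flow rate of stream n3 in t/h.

521.6 t/h

Let n3 be the unknown flow. Total out = 1550 + n3.
water balance: 1117.5 + 0.439·n3 = 0.650·(1550 + n3)
(0.439 − 0.650)·n3 = 0.650×1550 − 1117.5 = -110.05
n3 = -110.05 / -0.211 = 521.56 t/h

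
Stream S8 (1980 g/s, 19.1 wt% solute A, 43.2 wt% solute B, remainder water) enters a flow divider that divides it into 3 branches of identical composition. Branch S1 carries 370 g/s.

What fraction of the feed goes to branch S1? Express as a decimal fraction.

0.187

Fraction to S1 = 370/1980 = 0.1869.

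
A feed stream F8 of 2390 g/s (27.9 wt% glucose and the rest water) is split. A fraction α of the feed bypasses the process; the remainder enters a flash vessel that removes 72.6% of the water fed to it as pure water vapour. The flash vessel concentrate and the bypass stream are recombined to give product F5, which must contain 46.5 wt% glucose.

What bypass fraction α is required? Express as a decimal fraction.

0.236

All 2390×0.279 = 666.81 g/s of glucose reaches F5, so F5 = 666.81/0.465 = 1434 g/s and vapour = 956 g/s.
The evaporator receives (1−α)·2390 of feed at 0.721 water and removes 0.726 of that water:
0.726×0.721×(1−α)×2390 = 956
(1−α) = 956/1251 = 0.7642;  α = 0.2358.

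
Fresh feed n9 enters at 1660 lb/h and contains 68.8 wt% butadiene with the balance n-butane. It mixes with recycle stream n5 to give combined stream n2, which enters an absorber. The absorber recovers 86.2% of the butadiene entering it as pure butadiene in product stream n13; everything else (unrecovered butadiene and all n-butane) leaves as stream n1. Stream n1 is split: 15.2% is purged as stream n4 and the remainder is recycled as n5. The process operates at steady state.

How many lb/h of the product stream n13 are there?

butadiene in n2: m_A = 1660×0.688 + (1−0.152)·(1−0.862)·m_A, so m_A = 1142.1/0.8830 = 1293.4 lb/h.
Product n13 = 0.862×1293.4 = 1114.9 lb/h.

1115 lb/h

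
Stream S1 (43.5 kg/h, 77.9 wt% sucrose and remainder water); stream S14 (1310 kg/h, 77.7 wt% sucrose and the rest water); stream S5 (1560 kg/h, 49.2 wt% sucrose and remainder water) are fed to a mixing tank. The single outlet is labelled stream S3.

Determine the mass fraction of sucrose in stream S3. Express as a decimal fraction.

Total flow out = 43.5 + 1310 + 1560 = 2913.5 kg/h.
sucrose in = 43.5×0.779 + 1310×0.777 + 1560×0.492 = 1819.3 kg/h.
sucrose mass fraction in S3 = 1819.3/2913.5 = 0.6244.

0.6244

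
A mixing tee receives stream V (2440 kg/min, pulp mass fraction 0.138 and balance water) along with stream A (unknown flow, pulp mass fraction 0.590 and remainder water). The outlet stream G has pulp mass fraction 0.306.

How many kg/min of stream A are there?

1443 kg/min

Let A be the unknown flow. Total out = 2440 + A.
pulp balance: 336.72 + 0.590·A = 0.306·(2440 + A)
(0.590 − 0.306)·A = 0.306×2440 − 336.72 = 409.92
A = 409.92 / 0.284 = 1443.4 kg/min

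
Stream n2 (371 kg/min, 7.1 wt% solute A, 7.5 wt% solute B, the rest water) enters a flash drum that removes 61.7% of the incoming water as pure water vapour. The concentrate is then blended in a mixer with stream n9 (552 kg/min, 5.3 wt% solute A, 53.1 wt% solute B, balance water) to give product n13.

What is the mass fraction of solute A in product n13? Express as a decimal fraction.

0.0764

Vapour removed = 0.617×0.854×371 = 195.49 kg/min; concentrate = 175.51 kg/min.
solute A reaching the mixer = 26.341 (from concentrate) + 552×0.053 = 55.597 kg/min.
Product flow = 175.51 + 552 = 727.51 kg/min; solute A fraction = 0.0764.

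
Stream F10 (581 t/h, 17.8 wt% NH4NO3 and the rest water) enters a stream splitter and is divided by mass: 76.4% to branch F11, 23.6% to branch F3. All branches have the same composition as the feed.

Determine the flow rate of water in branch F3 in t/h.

Branch F3 total = 0.236×581 = 137.12 t/h.
water in F3 = 0.822×137.12 = 112.71 t/h.

112.7 t/h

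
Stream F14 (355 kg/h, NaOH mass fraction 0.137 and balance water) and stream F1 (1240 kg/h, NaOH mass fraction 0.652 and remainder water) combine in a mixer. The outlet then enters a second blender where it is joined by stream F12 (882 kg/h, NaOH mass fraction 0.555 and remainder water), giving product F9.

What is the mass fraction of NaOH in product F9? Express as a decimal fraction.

0.544

Overall, product flow = 2477 kg/h.
NaOH in = 355×0.137 + 1240×0.652 + 882×0.555 = 1346.6 kg/h.
NaOH fraction in F9 = 0.544.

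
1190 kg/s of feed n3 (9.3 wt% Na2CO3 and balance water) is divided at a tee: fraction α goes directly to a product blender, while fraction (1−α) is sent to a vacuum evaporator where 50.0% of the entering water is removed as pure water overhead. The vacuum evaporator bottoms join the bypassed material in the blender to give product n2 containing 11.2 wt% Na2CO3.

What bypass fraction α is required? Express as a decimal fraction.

0.626

All 1190×0.093 = 110.67 kg/s of Na2CO3 reaches n2, so n2 = 110.67/0.112 = 988.12 kg/s and vapour = 201.88 kg/s.
The evaporator receives (1−α)·1190 of feed at 0.907 water and removes 0.500 of that water:
0.500×0.907×(1−α)×1190 = 201.88
(1−α) = 201.88/539.66 = 0.3741;  α = 0.6259.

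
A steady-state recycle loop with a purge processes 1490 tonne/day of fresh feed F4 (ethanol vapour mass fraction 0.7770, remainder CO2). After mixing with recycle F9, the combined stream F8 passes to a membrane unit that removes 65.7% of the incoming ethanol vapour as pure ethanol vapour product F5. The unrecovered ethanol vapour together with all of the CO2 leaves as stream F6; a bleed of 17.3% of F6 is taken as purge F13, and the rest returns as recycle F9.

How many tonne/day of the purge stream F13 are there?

428.2 tonne/day

CO2 enters only via F4 and leaves only via the purge: 1490×0.223 = 0.173×(CO2 in F6), and the membrane unit passes all CO2, so CO2 in F8 = CO2 in F6 = 1920.6 tonne/day.
ethanol vapour in F8: m_A = 1490×0.777 + (1−0.173)·(1−0.657)·m_A, so m_A = 1157.7/0.7163 = 1616.2 tonne/day.
F6 = (1−0.657)×1616.2 + 1920.6 = 2475 tonne/day.
Purge F13 = 0.173×2475 = 428.17 tonne/day.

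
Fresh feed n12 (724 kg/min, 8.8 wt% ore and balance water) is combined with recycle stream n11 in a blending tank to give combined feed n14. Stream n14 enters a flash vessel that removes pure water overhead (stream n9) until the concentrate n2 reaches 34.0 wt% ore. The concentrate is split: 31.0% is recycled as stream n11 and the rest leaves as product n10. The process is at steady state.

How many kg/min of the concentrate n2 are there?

271.6 kg/min

Overall ore balance (none leaves overhead): ore in fresh feed = ore in product, i.e. 724×0.088 = (1−0.310)·n2·0.340.
n2 = 63.712/(0.340×0.690) = 271.58 kg/min.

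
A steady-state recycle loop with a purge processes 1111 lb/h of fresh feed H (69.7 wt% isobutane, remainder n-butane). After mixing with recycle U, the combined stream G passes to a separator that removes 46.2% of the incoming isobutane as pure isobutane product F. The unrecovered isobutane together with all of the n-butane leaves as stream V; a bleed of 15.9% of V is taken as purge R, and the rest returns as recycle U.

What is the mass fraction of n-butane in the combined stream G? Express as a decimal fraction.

n-butane enters only via H and leaves only via the purge: 1111×0.303 = 0.159×(n-butane in V), and the separator passes all n-butane, so n-butane in G = n-butane in V = 2117.2 lb/h.
isobutane in G: m_A = 1111×0.697 + (1−0.159)·(1−0.462)·m_A, so m_A = 774.37/0.5475 = 1414.3 lb/h.
G = 1414.3 + 2117.2 = 3531.4 lb/h.
n-butane fraction in G = 2117.2/3531.4 = 0.5995.

0.5995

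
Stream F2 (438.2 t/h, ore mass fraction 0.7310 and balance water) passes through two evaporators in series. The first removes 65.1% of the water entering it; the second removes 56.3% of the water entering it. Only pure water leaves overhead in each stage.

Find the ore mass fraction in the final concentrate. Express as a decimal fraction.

0.9469

water in feed = 438.2×0.269 = 117.88 t/h.
After stage 1: water left = (1−0.651)×117.88 = 41.139; stream total = 361.46 t/h.
After stage 2: water left = (1−0.563)×41.139 = 17.978; final concentrate = 338.3 t/h.
ore fraction = 320.32/338.3 = 0.9469.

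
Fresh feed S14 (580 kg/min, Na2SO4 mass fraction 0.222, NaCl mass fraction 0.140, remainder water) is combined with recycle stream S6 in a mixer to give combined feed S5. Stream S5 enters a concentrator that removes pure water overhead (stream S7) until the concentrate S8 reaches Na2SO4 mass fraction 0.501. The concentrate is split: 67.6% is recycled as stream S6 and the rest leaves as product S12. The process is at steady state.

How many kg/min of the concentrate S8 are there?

793.2 kg/min

Overall Na2SO4 balance (none leaves overhead): Na2SO4 in fresh feed = Na2SO4 in product, i.e. 580×0.222 = (1−0.676)·S8·0.501.
S8 = 128.76/(0.501×0.324) = 793.23 kg/min.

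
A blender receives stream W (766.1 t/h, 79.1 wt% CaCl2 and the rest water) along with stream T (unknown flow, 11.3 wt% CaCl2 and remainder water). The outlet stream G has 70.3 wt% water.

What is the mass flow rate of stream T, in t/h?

Let T be the unknown flow. Total out = 766.1 + T.
water balance: 160.11 + 0.887·T = 0.703·(766.1 + T)
(0.887 − 0.703)·T = 0.703×766.1 − 160.11 = 378.45
T = 378.45 / 0.184 = 2056.8 t/h

2057 t/h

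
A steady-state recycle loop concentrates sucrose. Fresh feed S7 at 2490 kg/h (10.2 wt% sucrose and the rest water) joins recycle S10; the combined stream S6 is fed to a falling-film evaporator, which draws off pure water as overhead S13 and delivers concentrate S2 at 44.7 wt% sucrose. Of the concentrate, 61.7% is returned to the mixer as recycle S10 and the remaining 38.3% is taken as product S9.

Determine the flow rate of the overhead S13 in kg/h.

1922 kg/h

Overall sucrose balance (none leaves overhead): sucrose in fresh feed = sucrose in product, i.e. 2490×0.102 = (1−0.617)·S2·0.447.
S2 = 253.98/(0.447×0.383) = 1483.5 kg/h.
Recycle S10 = 0.617×1483.5 = 915.33 kg/h.
Combined feed S6 = 2490 + 915.33 = 3405.3 kg/h.
Overhead S13 = S6 − S2 = 3405.3 − 1483.5 = 1921.8 kg/h.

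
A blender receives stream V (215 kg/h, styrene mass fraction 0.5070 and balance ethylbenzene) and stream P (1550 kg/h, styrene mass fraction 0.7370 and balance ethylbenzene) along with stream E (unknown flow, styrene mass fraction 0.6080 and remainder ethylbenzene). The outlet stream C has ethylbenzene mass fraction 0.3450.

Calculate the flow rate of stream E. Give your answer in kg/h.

Let E be the unknown flow. Total out = 1765 + E.
ethylbenzene balance: 513.64 + 0.392·E = 0.345·(1765 + E)
(0.392 − 0.345)·E = 0.345×1765 − 513.64 = 95.28
E = 95.28 / 0.047 = 2027.2 kg/h

2027 kg/h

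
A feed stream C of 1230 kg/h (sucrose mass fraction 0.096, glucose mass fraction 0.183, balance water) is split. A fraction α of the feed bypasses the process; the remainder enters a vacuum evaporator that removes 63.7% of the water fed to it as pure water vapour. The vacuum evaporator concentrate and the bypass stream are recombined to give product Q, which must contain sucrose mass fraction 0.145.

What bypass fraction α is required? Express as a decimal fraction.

0.264

All 1230×0.096 = 118.08 kg/h of sucrose reaches Q, so Q = 118.08/0.145 = 814.34 kg/h and vapour = 415.66 kg/h.
The evaporator receives (1−α)·1230 of feed at 0.721 water and removes 0.637 of that water:
0.637×0.721×(1−α)×1230 = 415.66
(1−α) = 415.66/564.91 = 0.7358;  α = 0.2642.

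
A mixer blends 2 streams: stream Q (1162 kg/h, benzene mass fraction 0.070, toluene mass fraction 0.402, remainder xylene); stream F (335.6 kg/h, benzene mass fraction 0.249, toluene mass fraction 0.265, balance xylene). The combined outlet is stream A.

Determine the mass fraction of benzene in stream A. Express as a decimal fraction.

Total flow out = 1162 + 335.6 = 1497.6 kg/h.
benzene in = 1162×0.070 + 335.6×0.249 = 164.9 kg/h.
benzene mass fraction in A = 164.9/1497.6 = 0.110.

0.110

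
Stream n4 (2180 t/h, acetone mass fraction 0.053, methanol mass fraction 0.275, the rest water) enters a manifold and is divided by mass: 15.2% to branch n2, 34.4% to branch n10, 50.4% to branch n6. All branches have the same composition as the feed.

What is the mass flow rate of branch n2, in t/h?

Branch n2 flow = 0.152×2180 = 331.36 t/h.

331.4 t/h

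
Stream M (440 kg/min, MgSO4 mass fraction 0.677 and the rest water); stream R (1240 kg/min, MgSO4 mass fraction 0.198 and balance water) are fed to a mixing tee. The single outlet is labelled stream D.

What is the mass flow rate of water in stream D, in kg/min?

1137 kg/min

water out = water in = 440×0.323 + 1240×0.802 = 1136.6 kg/min.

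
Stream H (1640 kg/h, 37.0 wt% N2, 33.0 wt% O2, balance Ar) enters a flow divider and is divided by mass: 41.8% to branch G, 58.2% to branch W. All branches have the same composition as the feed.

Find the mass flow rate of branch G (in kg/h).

685.5 kg/h

Branch G flow = 0.418×1640 = 685.52 kg/h.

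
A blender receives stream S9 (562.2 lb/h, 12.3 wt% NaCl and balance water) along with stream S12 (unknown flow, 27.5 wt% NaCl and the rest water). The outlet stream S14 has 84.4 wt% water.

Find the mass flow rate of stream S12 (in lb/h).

155.9 lb/h

Let S12 be the unknown flow. Total out = 562.2 + S12.
water balance: 493.05 + 0.725·S12 = 0.844·(562.2 + S12)
(0.725 − 0.844)·S12 = 0.844×562.2 − 493.05 = -18.553
S12 = -18.553 / -0.119 = 155.9 lb/h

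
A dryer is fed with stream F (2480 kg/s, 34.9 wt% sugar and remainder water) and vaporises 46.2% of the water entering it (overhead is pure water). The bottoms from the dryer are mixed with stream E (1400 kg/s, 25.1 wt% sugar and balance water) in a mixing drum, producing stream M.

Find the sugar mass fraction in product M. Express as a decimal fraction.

Vapour removed = 0.462×0.651×2480 = 745.89 kg/s; concentrate = 1734.1 kg/s.
sugar reaching the mixer = 865.52 (from concentrate) + 1400×0.251 = 1216.9 kg/s.
Product flow = 1734.1 + 1400 = 3134.1 kg/s; sugar fraction = 0.3883.

0.3883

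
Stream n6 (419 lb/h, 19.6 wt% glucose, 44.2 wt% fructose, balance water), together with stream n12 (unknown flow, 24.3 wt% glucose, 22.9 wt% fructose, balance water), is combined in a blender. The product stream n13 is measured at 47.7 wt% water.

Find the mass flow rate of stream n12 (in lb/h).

Let n12 be the unknown flow. Total out = 419 + n12.
water balance: 151.68 + 0.528·n12 = 0.477·(419 + n12)
(0.528 − 0.477)·n12 = 0.477×419 − 151.68 = 48.185
n12 = 48.185 / 0.051 = 944.8 lb/h

944.8 lb/h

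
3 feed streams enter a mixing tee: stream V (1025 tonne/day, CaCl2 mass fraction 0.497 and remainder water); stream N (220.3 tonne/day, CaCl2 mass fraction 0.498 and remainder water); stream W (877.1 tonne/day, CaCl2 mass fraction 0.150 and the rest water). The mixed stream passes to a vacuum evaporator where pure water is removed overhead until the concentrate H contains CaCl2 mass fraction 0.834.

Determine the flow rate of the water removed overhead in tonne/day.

1222 tonne/day

CaCl2 entering = 1025×0.497 + 220.3×0.498 + 877.1×0.150 = 750.7 tonne/day.
All CaCl2 reports to H, so H = 750.7/0.834 = 900.12 tonne/day.
Total feed = 2122.4 tonne/day; overhead = 2122.4 − 900.12 = 1222.3 tonne/day.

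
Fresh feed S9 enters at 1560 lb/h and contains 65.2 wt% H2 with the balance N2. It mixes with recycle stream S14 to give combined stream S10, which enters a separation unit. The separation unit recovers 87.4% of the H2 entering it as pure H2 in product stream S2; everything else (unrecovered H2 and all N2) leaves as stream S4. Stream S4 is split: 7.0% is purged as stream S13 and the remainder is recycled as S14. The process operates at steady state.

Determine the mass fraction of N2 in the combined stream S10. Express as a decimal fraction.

0.871

N2 enters only via S9 and leaves only via the purge: 1560×0.348 = 0.070×(N2 in S4), and the separation unit passes all N2, so N2 in S10 = N2 in S4 = 7755.4 lb/h.
H2 in S10: m_A = 1560×0.652 + (1−0.070)·(1−0.874)·m_A, so m_A = 1017.1/0.8828 = 1152.1 lb/h.
S10 = 1152.1 + 7755.4 = 8907.6 lb/h.
N2 fraction in S10 = 7755.4/8907.6 = 0.871.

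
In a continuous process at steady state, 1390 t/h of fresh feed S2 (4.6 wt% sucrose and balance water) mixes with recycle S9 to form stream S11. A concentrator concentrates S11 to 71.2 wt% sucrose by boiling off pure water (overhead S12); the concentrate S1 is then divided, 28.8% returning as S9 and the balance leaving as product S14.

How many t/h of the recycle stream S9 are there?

36.32 t/h

Overall sucrose balance (none leaves overhead): sucrose in fresh feed = sucrose in product, i.e. 1390×0.046 = (1−0.288)·S1·0.712.
S1 = 63.94/(0.712×0.712) = 126.13 t/h.
Recycle S9 = 0.288×126.13 = 36.325 t/h.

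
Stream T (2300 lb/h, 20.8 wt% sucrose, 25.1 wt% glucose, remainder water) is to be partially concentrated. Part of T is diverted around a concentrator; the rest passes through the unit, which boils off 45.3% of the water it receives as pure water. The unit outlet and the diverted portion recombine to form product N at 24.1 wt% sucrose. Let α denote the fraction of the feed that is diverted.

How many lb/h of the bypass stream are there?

1015 lb/h

All 2300×0.208 = 478.4 lb/h of sucrose reaches N, so N = 478.4/0.241 = 1985.1 lb/h and vapour = 314.94 lb/h.
The evaporator receives (1−α)·2300 of feed at 0.541 water and removes 0.453 of that water:
0.453×0.541×(1−α)×2300 = 314.94
(1−α) = 314.94/563.67 = 0.5587;  α = 0.4413.
Bypass flow = 0.4413×2300 = 1014.9 lb/h.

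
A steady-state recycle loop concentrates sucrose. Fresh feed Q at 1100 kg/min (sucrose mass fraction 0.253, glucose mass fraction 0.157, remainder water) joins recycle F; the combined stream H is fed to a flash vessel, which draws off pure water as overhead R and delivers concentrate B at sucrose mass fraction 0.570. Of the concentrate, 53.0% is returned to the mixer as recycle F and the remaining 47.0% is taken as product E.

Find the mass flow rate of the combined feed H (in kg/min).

Overall sucrose balance (none leaves overhead): sucrose in fresh feed = sucrose in product, i.e. 1100×0.253 = (1−0.530)·B·0.570.
B = 278.3/(0.570×0.470) = 1038.8 kg/min.
Recycle F = 0.530×1038.8 = 550.57 kg/min.
Combined feed H = 1100 + 550.57 = 1650.6 kg/min.

1651 kg/min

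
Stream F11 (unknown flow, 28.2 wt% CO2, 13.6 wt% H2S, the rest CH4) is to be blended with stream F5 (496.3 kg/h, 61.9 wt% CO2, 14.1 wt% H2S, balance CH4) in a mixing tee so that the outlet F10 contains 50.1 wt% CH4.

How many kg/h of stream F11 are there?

1599 kg/h

Let F11 be the unknown flow. Total out = 496.3 + F11.
CH4 balance: 119.11 + 0.582·F11 = 0.501·(496.3 + F11)
(0.582 − 0.501)·F11 = 0.501×496.3 − 119.11 = 129.53
F11 = 129.53 / 0.081 = 1599.2 kg/h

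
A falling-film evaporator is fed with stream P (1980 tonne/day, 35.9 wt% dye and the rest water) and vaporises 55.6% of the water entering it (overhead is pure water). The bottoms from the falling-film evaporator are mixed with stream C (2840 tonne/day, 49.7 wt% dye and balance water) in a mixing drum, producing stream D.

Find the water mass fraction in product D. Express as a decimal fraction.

0.484

Vapour removed = 0.556×0.641×1980 = 705.66 tonne/day; concentrate = 1274.3 tonne/day.
water reaching the mixer = 563.52 (from concentrate) + 2840×0.503 = 1992 tonne/day.
Product flow = 1274.3 + 2840 = 4114.3 tonne/day; water fraction = 0.484.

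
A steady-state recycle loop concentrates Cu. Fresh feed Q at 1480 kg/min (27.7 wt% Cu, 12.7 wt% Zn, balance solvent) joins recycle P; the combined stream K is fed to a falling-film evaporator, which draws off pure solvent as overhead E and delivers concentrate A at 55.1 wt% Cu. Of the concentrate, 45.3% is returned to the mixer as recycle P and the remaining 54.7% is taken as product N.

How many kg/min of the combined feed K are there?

Overall Cu balance (none leaves overhead): Cu in fresh feed = Cu in product, i.e. 1480×0.277 = (1−0.453)·A·0.551.
A = 409.96/(0.551×0.547) = 1360.2 kg/min.
Recycle P = 0.453×1360.2 = 616.17 kg/min.
Combined feed K = 1480 + 616.17 = 2096.2 kg/min.

2096 kg/min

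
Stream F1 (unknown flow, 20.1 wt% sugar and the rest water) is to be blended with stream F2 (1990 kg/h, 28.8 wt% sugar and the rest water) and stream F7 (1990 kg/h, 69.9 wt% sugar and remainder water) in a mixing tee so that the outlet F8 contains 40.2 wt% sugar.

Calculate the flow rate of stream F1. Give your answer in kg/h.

1812 kg/h

Let F1 be the unknown flow. Total out = 3980 + F1.
sugar balance: 1964.1 + 0.201·F1 = 0.402·(3980 + F1)
(0.201 − 0.402)·F1 = 0.402×3980 − 1964.1 = -364.17
F1 = -364.17 / -0.201 = 1811.8 kg/h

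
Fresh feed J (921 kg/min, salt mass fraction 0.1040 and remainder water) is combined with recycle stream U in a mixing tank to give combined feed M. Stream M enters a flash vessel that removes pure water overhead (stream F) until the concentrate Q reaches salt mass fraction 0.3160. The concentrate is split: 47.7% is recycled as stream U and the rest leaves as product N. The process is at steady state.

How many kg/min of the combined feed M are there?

1197 kg/min

Overall salt balance (none leaves overhead): salt in fresh feed = salt in product, i.e. 921×0.104 = (1−0.477)·Q·0.316.
Q = 95.784/(0.316×0.523) = 579.57 kg/min.
Recycle U = 0.477×579.57 = 276.45 kg/min.
Combined feed M = 921 + 276.45 = 1197.5 kg/min.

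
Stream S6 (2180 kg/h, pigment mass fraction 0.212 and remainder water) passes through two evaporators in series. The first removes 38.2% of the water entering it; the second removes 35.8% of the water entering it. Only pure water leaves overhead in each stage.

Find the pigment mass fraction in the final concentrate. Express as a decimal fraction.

water in feed = 2180×0.788 = 1717.8 kg/h.
After stage 1: water left = (1−0.382)×1717.8 = 1061.6; stream total = 1523.8 kg/h.
After stage 2: water left = (1−0.358)×1061.6 = 681.56; final concentrate = 1143.7 kg/h.
pigment fraction = 462.16/1143.7 = 0.404.

0.404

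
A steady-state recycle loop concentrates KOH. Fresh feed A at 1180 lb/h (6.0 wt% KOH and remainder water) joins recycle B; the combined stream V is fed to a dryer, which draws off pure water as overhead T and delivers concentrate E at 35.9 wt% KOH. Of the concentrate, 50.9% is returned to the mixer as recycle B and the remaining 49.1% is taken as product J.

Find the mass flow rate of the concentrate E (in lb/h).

401.7 lb/h

Overall KOH balance (none leaves overhead): KOH in fresh feed = KOH in product, i.e. 1180×0.060 = (1−0.509)·E·0.359.
E = 70.8/(0.359×0.491) = 401.66 lb/h.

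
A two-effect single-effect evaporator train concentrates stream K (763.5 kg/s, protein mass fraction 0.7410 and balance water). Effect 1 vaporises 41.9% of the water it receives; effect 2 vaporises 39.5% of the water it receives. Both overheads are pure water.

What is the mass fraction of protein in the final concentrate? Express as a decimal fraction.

0.8906

water in feed = 763.5×0.259 = 197.75 kg/s.
After stage 1: water left = (1−0.419)×197.75 = 114.89; stream total = 680.64 kg/s.
After stage 2: water left = (1−0.395)×114.89 = 69.509; final concentrate = 635.26 kg/s.
protein fraction = 565.75/635.26 = 0.8906.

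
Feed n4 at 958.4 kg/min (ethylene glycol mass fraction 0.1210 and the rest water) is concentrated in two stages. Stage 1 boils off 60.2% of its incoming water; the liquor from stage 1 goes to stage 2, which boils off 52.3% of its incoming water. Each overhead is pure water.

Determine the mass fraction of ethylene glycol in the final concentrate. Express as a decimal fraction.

water in feed = 958.4×0.879 = 842.43 kg/min.
After stage 1: water left = (1−0.602)×842.43 = 335.29; stream total = 451.25 kg/min.
After stage 2: water left = (1−0.523)×335.29 = 159.93; final concentrate = 275.9 kg/min.
ethylene glycol fraction = 115.97/275.9 = 0.4203.

0.4203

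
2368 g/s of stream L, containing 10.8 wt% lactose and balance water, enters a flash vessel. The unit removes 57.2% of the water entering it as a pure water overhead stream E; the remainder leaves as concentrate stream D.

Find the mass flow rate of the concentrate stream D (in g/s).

1160 g/s

water entering = 2368×0.892 = 2112.3 g/s; overhead removed = 0.572×2112.3 = 1208.2 g/s.
Concentrate = 2368 − 1208.2 = 1159.8 g/s.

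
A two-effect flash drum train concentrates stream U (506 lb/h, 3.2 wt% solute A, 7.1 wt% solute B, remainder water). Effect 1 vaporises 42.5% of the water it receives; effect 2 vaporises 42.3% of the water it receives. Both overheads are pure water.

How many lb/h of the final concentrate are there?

202.7 lb/h

water in feed = 506×0.897 = 453.88 lb/h.
After stage 1: water left = (1−0.425)×453.88 = 260.98; stream total = 313.1 lb/h.
After stage 2: water left = (1−0.423)×260.98 = 150.59; final concentrate = 202.7 lb/h.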